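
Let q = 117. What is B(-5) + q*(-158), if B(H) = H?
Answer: -18491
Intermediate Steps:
B(-5) + q*(-158) = -5 + 117*(-158) = -5 - 18486 = -18491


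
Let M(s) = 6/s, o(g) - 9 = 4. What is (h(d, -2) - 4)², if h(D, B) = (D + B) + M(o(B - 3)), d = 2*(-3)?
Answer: 22500/169 ≈ 133.14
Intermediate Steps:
o(g) = 13 (o(g) = 9 + 4 = 13)
d = -6
h(D, B) = 6/13 + B + D (h(D, B) = (D + B) + 6/13 = (B + D) + 6*(1/13) = (B + D) + 6/13 = 6/13 + B + D)
(h(d, -2) - 4)² = ((6/13 - 2 - 6) - 4)² = (-98/13 - 4)² = (-150/13)² = 22500/169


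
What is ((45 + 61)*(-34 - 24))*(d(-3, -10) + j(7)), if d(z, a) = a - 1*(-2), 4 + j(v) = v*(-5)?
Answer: 288956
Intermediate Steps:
j(v) = -4 - 5*v (j(v) = -4 + v*(-5) = -4 - 5*v)
d(z, a) = 2 + a (d(z, a) = a + 2 = 2 + a)
((45 + 61)*(-34 - 24))*(d(-3, -10) + j(7)) = ((45 + 61)*(-34 - 24))*((2 - 10) + (-4 - 5*7)) = (106*(-58))*(-8 + (-4 - 35)) = -6148*(-8 - 39) = -6148*(-47) = 288956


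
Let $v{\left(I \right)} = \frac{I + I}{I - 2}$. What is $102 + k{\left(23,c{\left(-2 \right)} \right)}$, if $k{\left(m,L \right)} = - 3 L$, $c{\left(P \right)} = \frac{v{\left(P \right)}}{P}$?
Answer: $\frac{207}{2} \approx 103.5$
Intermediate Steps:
$v{\left(I \right)} = \frac{2 I}{-2 + I}$
$c{\left(P \right)} = \frac{2}{-2 + P}$ ($c{\left(P \right)} = \frac{2 P \frac{1}{-2 + P}}{P} = \frac{2}{-2 + P}$)
$102 + k{\left(23,c{\left(-2 \right)} \right)} = 102 - 3 \frac{2}{-2 - 2} = 102 - 3 \frac{2}{-4} = 102 - 3 \cdot 2 \left(- \frac{1}{4}\right) = 102 - - \frac{3}{2} = 102 + \frac{3}{2} = \frac{207}{2}$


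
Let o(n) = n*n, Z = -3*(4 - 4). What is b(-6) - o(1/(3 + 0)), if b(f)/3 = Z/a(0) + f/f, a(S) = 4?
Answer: 26/9 ≈ 2.8889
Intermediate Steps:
Z = 0 (Z = -3*0 = 0)
b(f) = 3 (b(f) = 3*(0/4 + f/f) = 3*(0*(1/4) + 1) = 3*(0 + 1) = 3*1 = 3)
o(n) = n**2
b(-6) - o(1/(3 + 0)) = 3 - (1/(3 + 0))**2 = 3 - (1/3)**2 = 3 - 1*1/9 = 3 - 1/9 = 26/9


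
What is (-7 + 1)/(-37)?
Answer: 6/37 ≈ 0.16216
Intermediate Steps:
(-7 + 1)/(-37) = -6*(-1/37) = 6/37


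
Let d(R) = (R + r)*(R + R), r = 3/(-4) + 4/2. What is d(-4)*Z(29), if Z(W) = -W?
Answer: -638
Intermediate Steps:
r = 5/4 (r = 3*(-1/4) + 4*(1/2) = -3/4 + 2 = 5/4 ≈ 1.2500)
d(R) = 2*R*(5/4 + R) (d(R) = (R + 5/4)*(R + R) = (5/4 + R)*(2*R) = 2*R*(5/4 + R))
d(-4)*Z(29) = ((1/2)*(-4)*(5 + 4*(-4)))*(-1*29) = ((1/2)*(-4)*(5 - 16))*(-29) = ((1/2)*(-4)*(-11))*(-29) = 22*(-29) = -638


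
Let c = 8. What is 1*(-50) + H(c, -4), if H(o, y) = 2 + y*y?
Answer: -32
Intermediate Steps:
H(o, y) = 2 + y²
1*(-50) + H(c, -4) = 1*(-50) + (2 + (-4)²) = -50 + (2 + 16) = -50 + 18 = -32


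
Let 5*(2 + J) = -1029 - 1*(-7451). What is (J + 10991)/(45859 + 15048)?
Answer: 61367/304535 ≈ 0.20151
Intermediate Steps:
J = 6412/5 (J = -2 + (-1029 - 1*(-7451))/5 = -2 + (-1029 + 7451)/5 = -2 + (⅕)*6422 = -2 + 6422/5 = 6412/5 ≈ 1282.4)
(J + 10991)/(45859 + 15048) = (6412/5 + 10991)/(45859 + 15048) = (61367/5)/60907 = (61367/5)*(1/60907) = 61367/304535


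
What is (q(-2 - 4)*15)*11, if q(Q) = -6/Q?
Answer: 165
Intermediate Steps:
(q(-2 - 4)*15)*11 = (-6/(-2 - 4)*15)*11 = (-6/(-6)*15)*11 = (-6*(-⅙)*15)*11 = (1*15)*11 = 15*11 = 165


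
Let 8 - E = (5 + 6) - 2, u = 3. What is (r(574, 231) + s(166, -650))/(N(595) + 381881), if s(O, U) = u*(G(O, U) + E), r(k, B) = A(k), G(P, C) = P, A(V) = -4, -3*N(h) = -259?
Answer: 1473/1145902 ≈ 0.0012855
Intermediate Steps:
N(h) = 259/3 (N(h) = -1/3*(-259) = 259/3)
r(k, B) = -4
E = -1 (E = 8 - ((5 + 6) - 2) = 8 - (11 - 2) = 8 - 1*9 = 8 - 9 = -1)
s(O, U) = -3 + 3*O (s(O, U) = 3*(O - 1) = 3*(-1 + O) = -3 + 3*O)
(r(574, 231) + s(166, -650))/(N(595) + 381881) = (-4 + (-3 + 3*166))/(259/3 + 381881) = (-4 + (-3 + 498))/(1145902/3) = (-4 + 495)*(3/1145902) = 491*(3/1145902) = 1473/1145902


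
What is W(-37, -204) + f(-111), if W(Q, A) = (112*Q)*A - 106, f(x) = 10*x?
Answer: 844160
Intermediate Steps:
W(Q, A) = -106 + 112*A*Q (W(Q, A) = 112*A*Q - 106 = -106 + 112*A*Q)
W(-37, -204) + f(-111) = (-106 + 112*(-204)*(-37)) + 10*(-111) = (-106 + 845376) - 1110 = 845270 - 1110 = 844160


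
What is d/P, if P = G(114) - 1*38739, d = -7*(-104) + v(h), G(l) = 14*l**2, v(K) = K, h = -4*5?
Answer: 236/47735 ≈ 0.0049440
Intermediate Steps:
h = -20
d = 708 (d = -7*(-104) - 20 = 728 - 20 = 708)
P = 143205 (P = 14*114**2 - 1*38739 = 14*12996 - 38739 = 181944 - 38739 = 143205)
d/P = 708/143205 = 708*(1/143205) = 236/47735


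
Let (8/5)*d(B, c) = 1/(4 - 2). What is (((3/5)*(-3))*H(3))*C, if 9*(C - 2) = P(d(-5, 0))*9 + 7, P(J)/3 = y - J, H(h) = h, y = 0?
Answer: -159/16 ≈ -9.9375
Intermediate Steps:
d(B, c) = 5/16 (d(B, c) = 5/(8*(4 - 2)) = (5/8)/2 = (5/8)*(1/2) = 5/16)
P(J) = -3*J (P(J) = 3*(0 - J) = 3*(-J) = -3*J)
C = 265/144 (C = 2 + (-3*5/16*9 + 7)/9 = 2 + (-15/16*9 + 7)/9 = 2 + (-135/16 + 7)/9 = 2 + (1/9)*(-23/16) = 2 - 23/144 = 265/144 ≈ 1.8403)
(((3/5)*(-3))*H(3))*C = (((3/5)*(-3))*3)*(265/144) = -9/5*3*(265/144) = -27/5*265/144 = -159/16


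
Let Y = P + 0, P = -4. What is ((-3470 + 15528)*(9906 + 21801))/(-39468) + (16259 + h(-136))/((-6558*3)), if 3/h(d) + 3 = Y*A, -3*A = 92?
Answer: -17311312607161/1786930398 ≈ -9687.7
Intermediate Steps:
A = -92/3 (A = -⅓*92 = -92/3 ≈ -30.667)
Y = -4 (Y = -4 + 0 = -4)
h(d) = 9/359 (h(d) = 3/(-3 - 4*(-92/3)) = 3/(-3 + 368/3) = 3/(359/3) = 3*(3/359) = 9/359)
((-3470 + 15528)*(9906 + 21801))/(-39468) + (16259 + h(-136))/((-6558*3)) = ((-3470 + 15528)*(9906 + 21801))/(-39468) + (16259 + 9/359)/((-6558*3)) = (12058*31707)*(-1/39468) + (5836990/359)/(-19674) = 382323006*(-1/39468) + (5836990/359)*(-1/19674) = -4901577/506 - 2918495/3531483 = -17311312607161/1786930398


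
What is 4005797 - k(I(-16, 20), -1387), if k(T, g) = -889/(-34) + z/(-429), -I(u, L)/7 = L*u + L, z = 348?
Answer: 19476061831/4862 ≈ 4.0058e+6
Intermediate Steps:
I(u, L) = -7*L - 7*L*u (I(u, L) = -7*(L*u + L) = -7*(L + L*u) = -7*L - 7*L*u)
k(T, g) = 123183/4862 (k(T, g) = -889/(-34) + 348/(-429) = -889*(-1/34) + 348*(-1/429) = 889/34 - 116/143 = 123183/4862)
4005797 - k(I(-16, 20), -1387) = 4005797 - 1*123183/4862 = 4005797 - 123183/4862 = 19476061831/4862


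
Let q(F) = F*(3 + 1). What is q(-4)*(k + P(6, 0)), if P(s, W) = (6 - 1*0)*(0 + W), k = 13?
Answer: -208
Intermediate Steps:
P(s, W) = 6*W (P(s, W) = (6 + 0)*W = 6*W)
q(F) = 4*F (q(F) = F*4 = 4*F)
q(-4)*(k + P(6, 0)) = (4*(-4))*(13 + 6*0) = -16*(13 + 0) = -16*13 = -208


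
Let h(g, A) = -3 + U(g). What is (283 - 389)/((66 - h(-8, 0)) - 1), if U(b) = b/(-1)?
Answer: -53/30 ≈ -1.7667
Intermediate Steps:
U(b) = -b (U(b) = b*(-1) = -b)
h(g, A) = -3 - g
(283 - 389)/((66 - h(-8, 0)) - 1) = (283 - 389)/((66 - (-3 - 1*(-8))) - 1) = -106/((66 - (-3 + 8)) - 1) = -106/((66 - 1*5) - 1) = -106/((66 - 5) - 1) = -106/(61 - 1) = -106/60 = -106*1/60 = -53/30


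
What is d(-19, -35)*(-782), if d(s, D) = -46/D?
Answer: -35972/35 ≈ -1027.8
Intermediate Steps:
d(-19, -35)*(-782) = -46/(-35)*(-782) = -46*(-1/35)*(-782) = (46/35)*(-782) = -35972/35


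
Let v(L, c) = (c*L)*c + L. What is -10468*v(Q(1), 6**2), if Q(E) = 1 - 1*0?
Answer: -13576996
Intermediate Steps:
Q(E) = 1 (Q(E) = 1 + 0 = 1)
v(L, c) = L + L*c**2 (v(L, c) = (L*c)*c + L = L*c**2 + L = L + L*c**2)
-10468*v(Q(1), 6**2) = -10468*(1 + (6**2)**2) = -10468*(1 + 36**2) = -10468*(1 + 1296) = -10468*1297 = -13576996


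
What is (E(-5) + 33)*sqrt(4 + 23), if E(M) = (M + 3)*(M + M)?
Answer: 159*sqrt(3) ≈ 275.40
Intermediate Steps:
E(M) = 2*M*(3 + M) (E(M) = (3 + M)*(2*M) = 2*M*(3 + M))
(E(-5) + 33)*sqrt(4 + 23) = (2*(-5)*(3 - 5) + 33)*sqrt(4 + 23) = (2*(-5)*(-2) + 33)*sqrt(27) = (20 + 33)*(3*sqrt(3)) = 53*(3*sqrt(3)) = 159*sqrt(3)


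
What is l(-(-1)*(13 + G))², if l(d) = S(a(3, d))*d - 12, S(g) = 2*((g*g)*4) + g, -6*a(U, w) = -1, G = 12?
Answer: 1681/324 ≈ 5.1883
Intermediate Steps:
a(U, w) = ⅙ (a(U, w) = -⅙*(-1) = ⅙)
S(g) = g + 8*g² (S(g) = 2*(g²*4) + g = 2*(4*g²) + g = 8*g² + g = g + 8*g²)
l(d) = -12 + 7*d/18 (l(d) = ((1 + 8*(⅙))/6)*d - 12 = ((1 + 4/3)/6)*d - 12 = ((⅙)*(7/3))*d - 12 = 7*d/18 - 12 = -12 + 7*d/18)
l(-(-1)*(13 + G))² = (-12 + 7*(-(-1)*(13 + 12))/18)² = (-12 + 7*(-(-1)*25)/18)² = (-12 + 7*(-1*(-25))/18)² = (-12 + (7/18)*25)² = (-12 + 175/18)² = (-41/18)² = 1681/324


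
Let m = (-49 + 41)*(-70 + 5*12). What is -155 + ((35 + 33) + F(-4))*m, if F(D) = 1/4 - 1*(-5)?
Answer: 5705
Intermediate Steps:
F(D) = 21/4 (F(D) = ¼ + 5 = 21/4)
m = 80 (m = -8*(-70 + 60) = -8*(-10) = 80)
-155 + ((35 + 33) + F(-4))*m = -155 + ((35 + 33) + 21/4)*80 = -155 + (68 + 21/4)*80 = -155 + (293/4)*80 = -155 + 5860 = 5705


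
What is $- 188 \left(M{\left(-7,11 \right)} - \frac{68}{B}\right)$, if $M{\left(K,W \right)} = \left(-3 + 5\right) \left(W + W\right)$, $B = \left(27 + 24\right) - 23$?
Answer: $- \frac{54708}{7} \approx -7815.4$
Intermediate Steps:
$B = 28$ ($B = 51 - 23 = 28$)
$M{\left(K,W \right)} = 4 W$ ($M{\left(K,W \right)} = 2 \cdot 2 W = 4 W$)
$- 188 \left(M{\left(-7,11 \right)} - \frac{68}{B}\right) = - 188 \left(4 \cdot 11 - \frac{68}{28}\right) = - 188 \left(44 - 68 \cdot \frac{1}{28}\right) = - 188 \left(44 - \frac{17}{7}\right) = \left(-188\right) \frac{291}{7} = - \frac{54708}{7}$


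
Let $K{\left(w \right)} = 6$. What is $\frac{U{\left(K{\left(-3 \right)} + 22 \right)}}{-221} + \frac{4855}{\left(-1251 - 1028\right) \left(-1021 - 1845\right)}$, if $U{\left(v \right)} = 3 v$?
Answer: $- \frac{547582621}{1443486694} \approx -0.37935$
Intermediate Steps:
$\frac{U{\left(K{\left(-3 \right)} + 22 \right)}}{-221} + \frac{4855}{\left(-1251 - 1028\right) \left(-1021 - 1845\right)} = \frac{3 \left(6 + 22\right)}{-221} + \frac{4855}{\left(-1251 - 1028\right) \left(-1021 - 1845\right)} = 3 \cdot 28 \left(- \frac{1}{221}\right) + \frac{4855}{\left(-2279\right) \left(-2866\right)} = 84 \left(- \frac{1}{221}\right) + \frac{4855}{6531614} = - \frac{84}{221} + 4855 \cdot \frac{1}{6531614} = - \frac{84}{221} + \frac{4855}{6531614} = - \frac{547582621}{1443486694}$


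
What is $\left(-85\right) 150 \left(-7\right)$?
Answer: $89250$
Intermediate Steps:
$\left(-85\right) 150 \left(-7\right) = \left(-12750\right) \left(-7\right) = 89250$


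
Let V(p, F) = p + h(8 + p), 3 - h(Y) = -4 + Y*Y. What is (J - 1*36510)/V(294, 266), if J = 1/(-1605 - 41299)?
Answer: 1566425041/3900102312 ≈ 0.40164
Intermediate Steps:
J = -1/42904 (J = 1/(-42904) = -1/42904 ≈ -2.3308e-5)
h(Y) = 7 - Y² (h(Y) = 3 - (-4 + Y*Y) = 3 - (-4 + Y²) = 3 + (4 - Y²) = 7 - Y²)
V(p, F) = 7 + p - (8 + p)² (V(p, F) = p + (7 - (8 + p)²) = 7 + p - (8 + p)²)
(J - 1*36510)/V(294, 266) = (-1/42904 - 1*36510)/(7 + 294 - (8 + 294)²) = (-1/42904 - 36510)/(7 + 294 - 1*302²) = -1566425041/(42904*(7 + 294 - 1*91204)) = -1566425041/(42904*(7 + 294 - 91204)) = -1566425041/42904/(-90903) = -1566425041/42904*(-1/90903) = 1566425041/3900102312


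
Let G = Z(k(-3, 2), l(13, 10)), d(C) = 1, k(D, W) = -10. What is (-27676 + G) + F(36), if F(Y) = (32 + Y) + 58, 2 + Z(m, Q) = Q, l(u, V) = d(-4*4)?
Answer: -27551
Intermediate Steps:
l(u, V) = 1
Z(m, Q) = -2 + Q
G = -1 (G = -2 + 1 = -1)
F(Y) = 90 + Y
(-27676 + G) + F(36) = (-27676 - 1) + (90 + 36) = -27677 + 126 = -27551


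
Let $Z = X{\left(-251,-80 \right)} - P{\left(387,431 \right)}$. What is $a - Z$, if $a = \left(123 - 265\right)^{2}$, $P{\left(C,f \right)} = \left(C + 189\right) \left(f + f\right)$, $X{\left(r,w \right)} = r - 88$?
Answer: $517015$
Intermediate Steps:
$X{\left(r,w \right)} = -88 + r$ ($X{\left(r,w \right)} = r - 88 = -88 + r$)
$P{\left(C,f \right)} = 2 f \left(189 + C\right)$ ($P{\left(C,f \right)} = \left(189 + C\right) 2 f = 2 f \left(189 + C\right)$)
$a = 20164$ ($a = \left(-142\right)^{2} = 20164$)
$Z = -496851$ ($Z = \left(-88 - 251\right) - 2 \cdot 431 \left(189 + 387\right) = -339 - 2 \cdot 431 \cdot 576 = -339 - 496512 = -496851$)
$a - Z = 20164 - -496851 = 20164 + 496851 = 517015$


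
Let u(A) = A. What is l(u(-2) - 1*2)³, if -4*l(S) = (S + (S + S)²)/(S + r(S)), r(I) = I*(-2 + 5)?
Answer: 3375/4096 ≈ 0.82397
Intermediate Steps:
r(I) = 3*I (r(I) = I*3 = 3*I)
l(S) = -(S + 4*S²)/(16*S) (l(S) = -(S + (S + S)²)/(4*(S + 3*S)) = -(S + (2*S)²)/(4*(4*S)) = -(S + 4*S²)*1/(4*S)/4 = -(S + 4*S²)/(16*S))
l(u(-2) - 1*2)³ = (-1/16 - (-2 - 1*2)/4)³ = (-1/16 - (-2 - 2)/4)³ = (-1/16 - ¼*(-4))³ = (-1/16 + 1)³ = (15/16)³ = 3375/4096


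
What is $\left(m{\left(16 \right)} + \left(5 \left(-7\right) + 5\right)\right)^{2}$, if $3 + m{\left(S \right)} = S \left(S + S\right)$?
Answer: $229441$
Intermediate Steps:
$m{\left(S \right)} = -3 + 2 S^{2}$ ($m{\left(S \right)} = -3 + S \left(S + S\right) = -3 + S 2 S = -3 + 2 S^{2}$)
$\left(m{\left(16 \right)} + \left(5 \left(-7\right) + 5\right)\right)^{2} = \left(\left(-3 + 2 \cdot 16^{2}\right) + \left(5 \left(-7\right) + 5\right)\right)^{2} = \left(\left(-3 + 2 \cdot 256\right) + \left(-35 + 5\right)\right)^{2} = \left(\left(-3 + 512\right) - 30\right)^{2} = \left(509 - 30\right)^{2} = 479^{2} = 229441$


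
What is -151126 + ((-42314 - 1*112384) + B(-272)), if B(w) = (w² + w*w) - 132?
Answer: -157988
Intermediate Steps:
B(w) = -132 + 2*w² (B(w) = (w² + w²) - 132 = 2*w² - 132 = -132 + 2*w²)
-151126 + ((-42314 - 1*112384) + B(-272)) = -151126 + ((-42314 - 1*112384) + (-132 + 2*(-272)²)) = -151126 + ((-42314 - 112384) + (-132 + 2*73984)) = -151126 + (-154698 + (-132 + 147968)) = -151126 + (-154698 + 147836) = -151126 - 6862 = -157988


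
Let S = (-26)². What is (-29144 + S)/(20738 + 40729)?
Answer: -28468/61467 ≈ -0.46314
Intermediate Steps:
S = 676
(-29144 + S)/(20738 + 40729) = (-29144 + 676)/(20738 + 40729) = -28468/61467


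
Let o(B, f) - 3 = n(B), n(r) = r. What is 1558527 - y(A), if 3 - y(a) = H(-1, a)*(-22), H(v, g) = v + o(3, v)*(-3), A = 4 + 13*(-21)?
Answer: 1558942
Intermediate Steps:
o(B, f) = 3 + B
A = -269 (A = 4 - 273 = -269)
H(v, g) = -18 + v (H(v, g) = v + (3 + 3)*(-3) = v + 6*(-3) = v - 18 = -18 + v)
y(a) = -415 (y(a) = 3 - (-18 - 1)*(-22) = 3 - (-19)*(-22) = 3 - 1*418 = 3 - 418 = -415)
1558527 - y(A) = 1558527 - 1*(-415) = 1558527 + 415 = 1558942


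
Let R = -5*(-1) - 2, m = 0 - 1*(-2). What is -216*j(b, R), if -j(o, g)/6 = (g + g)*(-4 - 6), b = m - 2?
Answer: -77760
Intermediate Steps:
m = 2 (m = 0 + 2 = 2)
R = 3 (R = 5 - 2 = 3)
b = 0 (b = 2 - 2 = 0)
j(o, g) = 120*g (j(o, g) = -6*(g + g)*(-4 - 6) = -6*2*g*(-10) = -(-120)*g = 120*g)
-216*j(b, R) = -25920*3 = -216*360 = -77760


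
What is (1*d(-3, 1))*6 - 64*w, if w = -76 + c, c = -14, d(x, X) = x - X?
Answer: 5736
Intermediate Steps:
w = -90 (w = -76 - 14 = -90)
(1*d(-3, 1))*6 - 64*w = (1*(-3 - 1*1))*6 - 64*(-90) = (1*(-3 - 1))*6 + 5760 = (1*(-4))*6 + 5760 = -4*6 + 5760 = -24 + 5760 = 5736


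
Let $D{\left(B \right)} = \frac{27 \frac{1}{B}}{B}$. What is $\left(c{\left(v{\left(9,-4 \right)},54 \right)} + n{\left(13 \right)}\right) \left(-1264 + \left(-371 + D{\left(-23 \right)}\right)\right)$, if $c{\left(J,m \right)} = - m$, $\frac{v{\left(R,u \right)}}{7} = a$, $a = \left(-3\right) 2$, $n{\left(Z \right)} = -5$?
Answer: $\frac{51028392}{529} \approx 96462.0$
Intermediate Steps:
$a = -6$
$v{\left(R,u \right)} = -42$ ($v{\left(R,u \right)} = 7 \left(-6\right) = -42$)
$D{\left(B \right)} = \frac{27}{B^{2}}$
$\left(c{\left(v{\left(9,-4 \right)},54 \right)} + n{\left(13 \right)}\right) \left(-1264 + \left(-371 + D{\left(-23 \right)}\right)\right) = \left(\left(-1\right) 54 - 5\right) \left(-1264 - \left(371 - \frac{27}{529}\right)\right) = \left(-54 - 5\right) \left(-1264 + \left(-371 + 27 \cdot \frac{1}{529}\right)\right) = - 59 \left(-1264 + \left(-371 + \frac{27}{529}\right)\right) = - 59 \left(-1264 - \frac{196232}{529}\right) = \left(-59\right) \left(- \frac{864888}{529}\right) = \frac{51028392}{529}$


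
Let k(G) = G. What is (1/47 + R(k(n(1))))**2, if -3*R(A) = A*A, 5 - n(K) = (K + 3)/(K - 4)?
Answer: 286963600/1610361 ≈ 178.20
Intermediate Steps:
n(K) = 5 - (3 + K)/(-4 + K) (n(K) = 5 - (K + 3)/(K - 4) = 5 - (3 + K)/(-4 + K))
R(A) = -A**2/3 (R(A) = -A*A/3 = -A**2/3)
(1/47 + R(k(n(1))))**2 = (1/47 - (-23 + 4*1)**2/(-4 + 1)**2/3)**2 = (1/47 - (-23 + 4)**2/9/3)**2 = (1/47 - (-1/3*(-19))**2/3)**2 = (1/47 - (19/3)**2/3)**2 = (1/47 - 1/3*361/9)**2 = (1/47 - 361/27)**2 = (-16940/1269)**2 = 286963600/1610361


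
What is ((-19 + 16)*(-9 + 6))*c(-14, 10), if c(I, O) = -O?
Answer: -90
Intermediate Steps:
((-19 + 16)*(-9 + 6))*c(-14, 10) = ((-19 + 16)*(-9 + 6))*(-1*10) = -3*(-3)*(-10) = 9*(-10) = -90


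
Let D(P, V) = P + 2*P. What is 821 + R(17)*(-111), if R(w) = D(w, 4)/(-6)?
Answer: 3529/2 ≈ 1764.5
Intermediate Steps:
D(P, V) = 3*P
R(w) = -w/2 (R(w) = (3*w)/(-6) = (3*w)*(-1/6) = -w/2)
821 + R(17)*(-111) = 821 - 1/2*17*(-111) = 821 - 17/2*(-111) = 821 + 1887/2 = 3529/2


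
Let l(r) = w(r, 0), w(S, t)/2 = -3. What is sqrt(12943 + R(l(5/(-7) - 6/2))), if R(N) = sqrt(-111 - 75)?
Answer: sqrt(12943 + I*sqrt(186)) ≈ 113.77 + 0.0599*I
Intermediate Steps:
w(S, t) = -6 (w(S, t) = 2*(-3) = -6)
l(r) = -6
R(N) = I*sqrt(186) (R(N) = sqrt(-186) = I*sqrt(186))
sqrt(12943 + R(l(5/(-7) - 6/2))) = sqrt(12943 + I*sqrt(186))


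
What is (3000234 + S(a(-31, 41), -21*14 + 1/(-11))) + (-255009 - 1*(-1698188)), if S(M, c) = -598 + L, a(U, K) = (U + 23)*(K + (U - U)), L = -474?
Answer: 4442341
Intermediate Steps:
a(U, K) = K*(23 + U) (a(U, K) = (23 + U)*(K + 0) = (23 + U)*K = K*(23 + U))
S(M, c) = -1072 (S(M, c) = -598 - 474 = -1072)
(3000234 + S(a(-31, 41), -21*14 + 1/(-11))) + (-255009 - 1*(-1698188)) = (3000234 - 1072) + (-255009 - 1*(-1698188)) = 2999162 + (-255009 + 1698188) = 2999162 + 1443179 = 4442341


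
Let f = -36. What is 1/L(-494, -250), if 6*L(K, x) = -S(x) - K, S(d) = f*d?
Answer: -3/4253 ≈ -0.00070538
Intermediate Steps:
S(d) = -36*d
L(K, x) = 6*x - K/6 (L(K, x) = (-(-36)*x - K)/6 = (36*x - K)/6 = (-K + 36*x)/6 = 6*x - K/6)
1/L(-494, -250) = 1/(6*(-250) - ⅙*(-494)) = 1/(-1500 + 247/3) = 1/(-4253/3) = -3/4253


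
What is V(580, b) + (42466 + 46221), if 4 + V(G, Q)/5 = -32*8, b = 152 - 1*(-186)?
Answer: 87387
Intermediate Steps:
b = 338 (b = 152 + 186 = 338)
V(G, Q) = -1300 (V(G, Q) = -20 + 5*(-32*8) = -20 + 5*(-256) = -20 - 1280 = -1300)
V(580, b) + (42466 + 46221) = -1300 + (42466 + 46221) = -1300 + 88687 = 87387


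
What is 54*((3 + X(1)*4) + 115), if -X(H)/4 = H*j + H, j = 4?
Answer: 2052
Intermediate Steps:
X(H) = -20*H (X(H) = -4*(H*4 + H) = -4*(4*H + H) = -20*H)
54*((3 + X(1)*4) + 115) = 54*((3 - 20*1*4) + 115) = 54*((3 - 20*4) + 115) = 54*((3 - 80) + 115) = 54*(-77 + 115) = 54*38 = 2052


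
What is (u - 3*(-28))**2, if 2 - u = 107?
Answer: 441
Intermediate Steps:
u = -105 (u = 2 - 1*107 = 2 - 107 = -105)
(u - 3*(-28))**2 = (-105 - 3*(-28))**2 = (-105 + 84)**2 = (-21)**2 = 441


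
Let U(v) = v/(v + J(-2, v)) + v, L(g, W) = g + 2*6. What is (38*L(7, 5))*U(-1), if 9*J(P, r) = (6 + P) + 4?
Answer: 5776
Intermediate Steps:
L(g, W) = 12 + g (L(g, W) = g + 12 = 12 + g)
J(P, r) = 10/9 + P/9 (J(P, r) = ((6 + P) + 4)/9 = (10 + P)/9 = 10/9 + P/9)
U(v) = v + v/(8/9 + v) (U(v) = v/(v + (10/9 + (⅑)*(-2))) + v = v/(v + (10/9 - 2/9)) + v = v/(v + 8/9) + v = v/(8/9 + v) + v = v + v/(8/9 + v))
(38*L(7, 5))*U(-1) = (38*(12 + 7))*(-(17 + 9*(-1))/(8 + 9*(-1))) = (38*19)*(-(17 - 9)/(8 - 9)) = 722*(-1*8/(-1)) = 722*(-1*(-1)*8) = 722*8 = 5776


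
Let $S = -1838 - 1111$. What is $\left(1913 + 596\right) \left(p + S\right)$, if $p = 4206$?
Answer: $3153813$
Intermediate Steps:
$S = -2949$ ($S = -1838 - 1111 = -2949$)
$\left(1913 + 596\right) \left(p + S\right) = \left(1913 + 596\right) \left(4206 - 2949\right) = 2509 \cdot 1257 = 3153813$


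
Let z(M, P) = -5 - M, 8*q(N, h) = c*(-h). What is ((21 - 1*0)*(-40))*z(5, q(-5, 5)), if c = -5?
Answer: 8400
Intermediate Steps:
q(N, h) = 5*h/8 (q(N, h) = (-(-5)*h)/8 = (5*h)/8 = 5*h/8)
((21 - 1*0)*(-40))*z(5, q(-5, 5)) = ((21 - 1*0)*(-40))*(-5 - 1*5) = ((21 + 0)*(-40))*(-5 - 5) = (21*(-40))*(-10) = -840*(-10) = 8400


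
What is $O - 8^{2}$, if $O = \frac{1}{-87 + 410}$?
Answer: $- \frac{20671}{323} \approx -63.997$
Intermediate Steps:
$O = \frac{1}{323} \approx 0.003096$
$O - 8^{2} = \frac{1}{323} - 8^{2} = \frac{1}{323} - 64 = - \frac{20671}{323}$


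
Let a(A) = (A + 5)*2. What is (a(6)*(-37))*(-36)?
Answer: 29304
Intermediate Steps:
a(A) = 10 + 2*A (a(A) = (5 + A)*2 = 10 + 2*A)
(a(6)*(-37))*(-36) = ((10 + 2*6)*(-37))*(-36) = ((10 + 12)*(-37))*(-36) = (22*(-37))*(-36) = -814*(-36) = 29304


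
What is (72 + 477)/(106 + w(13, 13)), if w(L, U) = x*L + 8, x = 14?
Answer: 549/296 ≈ 1.8547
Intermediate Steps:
w(L, U) = 8 + 14*L (w(L, U) = 14*L + 8 = 8 + 14*L)
(72 + 477)/(106 + w(13, 13)) = (72 + 477)/(106 + (8 + 14*13)) = 549/(106 + (8 + 182)) = 549/(106 + 190) = 549/296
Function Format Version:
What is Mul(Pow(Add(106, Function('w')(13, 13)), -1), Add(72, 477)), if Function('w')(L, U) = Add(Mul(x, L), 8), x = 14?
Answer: Rational(549, 296) ≈ 1.8547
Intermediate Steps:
Function('w')(L, U) = Add(8, Mul(14, L)) (Function('w')(L, U) = Add(Mul(14, L), 8) = Add(8, Mul(14, L)))
Mul(Pow(Add(106, Function('w')(13, 13)), -1), Add(72, 477)) = Mul(Pow(Add(106, Add(8, Mul(14, 13))), -1), Add(72, 477)) = Mul(Pow(Add(106, Add(8, 182)), -1), 549) = Mul(Pow(Add(106, 190), -1), 549) = Mul(Pow(296, -1), 549) = Mul(Rational(1, 296), 549) = Rational(549, 296)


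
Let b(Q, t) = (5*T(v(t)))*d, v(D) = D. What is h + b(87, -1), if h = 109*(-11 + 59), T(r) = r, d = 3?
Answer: 5217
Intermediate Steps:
b(Q, t) = 15*t (b(Q, t) = (5*t)*3 = 15*t)
h = 5232 (h = 109*48 = 5232)
h + b(87, -1) = 5232 + 15*(-1) = 5232 - 15 = 5217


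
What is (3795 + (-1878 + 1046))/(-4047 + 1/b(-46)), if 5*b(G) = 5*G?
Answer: -136298/186163 ≈ -0.73214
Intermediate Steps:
b(G) = G (b(G) = (5*G)/5 = G)
(3795 + (-1878 + 1046))/(-4047 + 1/b(-46)) = (3795 + (-1878 + 1046))/(-4047 + 1/(-46)) = (3795 - 832)/(-4047 - 1/46) = 2963/(-186163/46) = 2963*(-46/186163) = -136298/186163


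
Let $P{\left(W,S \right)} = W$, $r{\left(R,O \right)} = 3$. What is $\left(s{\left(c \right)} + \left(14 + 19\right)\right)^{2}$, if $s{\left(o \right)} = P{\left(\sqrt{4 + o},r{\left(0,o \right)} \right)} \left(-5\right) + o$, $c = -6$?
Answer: $679 - 270 i \sqrt{2} \approx 679.0 - 381.84 i$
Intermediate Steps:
$s{\left(o \right)} = o - 5 \sqrt{4 + o}$ ($s{\left(o \right)} = \sqrt{4 + o} \left(-5\right) + o = - 5 \sqrt{4 + o} + o = o - 5 \sqrt{4 + o}$)
$\left(s{\left(c \right)} + \left(14 + 19\right)\right)^{2} = \left(\left(-6 - 5 \sqrt{4 - 6}\right) + \left(14 + 19\right)\right)^{2} = \left(\left(-6 - 5 \sqrt{-2}\right) + 33\right)^{2} = \left(\left(-6 - 5 i \sqrt{2}\right) + 33\right)^{2} = \left(27 - 5 i \sqrt{2}\right)^{2}$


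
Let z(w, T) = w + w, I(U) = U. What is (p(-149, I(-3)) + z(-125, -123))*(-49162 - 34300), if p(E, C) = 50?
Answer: 16692400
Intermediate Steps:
z(w, T) = 2*w
(p(-149, I(-3)) + z(-125, -123))*(-49162 - 34300) = (50 + 2*(-125))*(-49162 - 34300) = (50 - 250)*(-83462) = -200*(-83462) = 16692400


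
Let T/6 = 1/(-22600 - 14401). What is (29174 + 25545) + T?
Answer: 2024657713/37001 ≈ 54719.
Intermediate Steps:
T = -6/37001 (T = 6/(-22600 - 14401) = 6/(-37001) = 6*(-1/37001) = -6/37001 ≈ -0.00016216)
(29174 + 25545) + T = (29174 + 25545) - 6/37001 = 54719 - 6/37001 = 2024657713/37001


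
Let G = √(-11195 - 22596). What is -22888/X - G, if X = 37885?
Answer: -22888/37885 - I*√33791 ≈ -0.60414 - 183.82*I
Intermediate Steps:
G = I*√33791 (G = √(-33791) = I*√33791 ≈ 183.82*I)
-22888/X - G = -22888/37885 - I*√33791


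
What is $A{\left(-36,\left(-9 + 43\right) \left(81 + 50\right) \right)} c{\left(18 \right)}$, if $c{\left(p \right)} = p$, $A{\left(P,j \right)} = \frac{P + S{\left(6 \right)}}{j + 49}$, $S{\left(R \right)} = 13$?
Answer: $- \frac{138}{1501} \approx -0.091939$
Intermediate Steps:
$A{\left(P,j \right)} = \frac{13 + P}{49 + j}$ ($A{\left(P,j \right)} = \frac{P + 13}{j + 49} = \frac{13 + P}{49 + j}$)
$A{\left(-36,\left(-9 + 43\right) \left(81 + 50\right) \right)} c{\left(18 \right)} = \frac{13 - 36}{49 + \left(-9 + 43\right) \left(81 + 50\right)} 18 = \frac{1}{49 + 34 \cdot 131} \left(-23\right) 18 = \frac{1}{49 + 4454} \left(-23\right) 18 = \frac{1}{4503} \left(-23\right) 18 = \left(- \frac{23}{4503}\right) 18 = - \frac{138}{1501}$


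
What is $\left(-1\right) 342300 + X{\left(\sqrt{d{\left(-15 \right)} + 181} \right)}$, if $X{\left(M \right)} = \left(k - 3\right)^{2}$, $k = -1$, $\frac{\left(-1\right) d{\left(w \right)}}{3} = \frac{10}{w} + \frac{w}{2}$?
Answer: $-342284$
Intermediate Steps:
$d{\left(w \right)} = - \frac{30}{w} - \frac{3 w}{2}$ ($d{\left(w \right)} = - 3 \left(\frac{10}{w} + \frac{w}{2}\right) = - 3 \left(\frac{w}{2} + \frac{10}{w}\right) = - \frac{30}{w} - \frac{3 w}{2}$)
$X{\left(M \right)} = 16$ ($X{\left(M \right)} = \left(-1 - 3\right)^{2} = \left(-4\right)^{2} = 16$)
$\left(-1\right) 342300 + X{\left(\sqrt{d{\left(-15 \right)} + 181} \right)} = \left(-1\right) 342300 + 16 = -342300 + 16 = -342284$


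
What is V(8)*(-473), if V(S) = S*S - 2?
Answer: -29326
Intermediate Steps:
V(S) = -2 + S**2 (V(S) = S**2 - 2 = -2 + S**2)
V(8)*(-473) = (-2 + 8**2)*(-473) = (-2 + 64)*(-473) = 62*(-473) = -29326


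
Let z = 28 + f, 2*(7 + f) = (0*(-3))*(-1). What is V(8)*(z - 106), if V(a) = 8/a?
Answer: -85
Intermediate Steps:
f = -7 (f = -7 + ((0*(-3))*(-1))/2 = -7 + (0*(-1))/2 = -7 + (1/2)*0 = -7 + 0 = -7)
z = 21 (z = 28 - 7 = 21)
V(8)*(z - 106) = (8/8)*(21 - 106) = (8*(1/8))*(-85) = 1*(-85) = -85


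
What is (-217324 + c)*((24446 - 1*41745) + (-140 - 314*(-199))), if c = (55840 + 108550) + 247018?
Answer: 8742901948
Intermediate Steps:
c = 411408 (c = 164390 + 247018 = 411408)
(-217324 + c)*((24446 - 1*41745) + (-140 - 314*(-199))) = (-217324 + 411408)*((24446 - 1*41745) + (-140 - 314*(-199))) = 194084*((24446 - 41745) + (-140 + 62486)) = 194084*(-17299 + 62346) = 194084*45047 = 8742901948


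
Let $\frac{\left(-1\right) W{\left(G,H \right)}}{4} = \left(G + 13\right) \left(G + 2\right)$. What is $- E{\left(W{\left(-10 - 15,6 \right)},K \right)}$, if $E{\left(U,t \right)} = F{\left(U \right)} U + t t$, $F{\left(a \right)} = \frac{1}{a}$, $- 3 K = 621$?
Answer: $-42850$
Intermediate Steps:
$K = -207$ ($K = \left(- \frac{1}{3}\right) 621 = -207$)
$W{\left(G,H \right)} = - 4 \left(2 + G\right) \left(13 + G\right)$ ($W{\left(G,H \right)} = - 4 \left(G + 13\right) \left(G + 2\right) = - 4 \left(13 + G\right) \left(2 + G\right) = - 4 \left(2 + G\right) \left(13 + G\right)$)
$E{\left(U,t \right)} = 1 + t^{2}$ ($E{\left(U,t \right)} = \frac{U}{U} + t t = 1 + t^{2}$)
$- E{\left(W{\left(-10 - 15,6 \right)},K \right)} = - (1 + \left(-207\right)^{2}) = - (1 + 42849) = \left(-1\right) 42850 = -42850$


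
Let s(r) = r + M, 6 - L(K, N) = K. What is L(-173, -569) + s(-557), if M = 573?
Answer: 195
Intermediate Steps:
L(K, N) = 6 - K
s(r) = 573 + r (s(r) = r + 573 = 573 + r)
L(-173, -569) + s(-557) = (6 - 1*(-173)) + (573 - 557) = (6 + 173) + 16 = 179 + 16 = 195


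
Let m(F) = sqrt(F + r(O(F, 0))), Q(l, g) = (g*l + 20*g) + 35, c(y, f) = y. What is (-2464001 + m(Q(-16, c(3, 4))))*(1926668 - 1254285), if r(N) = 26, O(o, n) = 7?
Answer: -1656752384383 + 672383*sqrt(73) ≈ -1.6567e+12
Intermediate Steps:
Q(l, g) = 35 + 20*g + g*l (Q(l, g) = (20*g + g*l) + 35 = 35 + 20*g + g*l)
m(F) = sqrt(26 + F) (m(F) = sqrt(F + 26) = sqrt(26 + F))
(-2464001 + m(Q(-16, c(3, 4))))*(1926668 - 1254285) = (-2464001 + sqrt(26 + (35 + 20*3 + 3*(-16))))*(1926668 - 1254285) = (-2464001 + sqrt(26 + (35 + 60 - 48)))*672383 = (-2464001 + sqrt(26 + 47))*672383 = (-2464001 + sqrt(73))*672383 = -1656752384383 + 672383*sqrt(73)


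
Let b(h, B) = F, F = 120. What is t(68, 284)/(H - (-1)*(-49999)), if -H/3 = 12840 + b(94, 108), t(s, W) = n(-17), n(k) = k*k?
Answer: -289/88879 ≈ -0.0032516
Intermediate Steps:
b(h, B) = 120
n(k) = k²
t(s, W) = 289 (t(s, W) = (-17)² = 289)
H = -38880 (H = -3*(12840 + 120) = -3*12960 = -38880)
t(68, 284)/(H - (-1)*(-49999)) = 289/(-38880 - (-1)*(-49999)) = 289/(-38880 - 1*49999) = 289/(-38880 - 49999) = 289/(-88879) = 289*(-1/88879) = -289/88879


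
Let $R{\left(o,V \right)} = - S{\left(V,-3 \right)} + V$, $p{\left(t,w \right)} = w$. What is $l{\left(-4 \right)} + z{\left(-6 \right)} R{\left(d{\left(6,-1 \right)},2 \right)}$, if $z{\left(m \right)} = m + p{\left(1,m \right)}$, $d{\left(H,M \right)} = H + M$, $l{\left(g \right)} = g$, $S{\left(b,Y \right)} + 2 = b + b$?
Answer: $-4$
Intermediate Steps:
$S{\left(b,Y \right)} = -2 + 2 b$ ($S{\left(b,Y \right)} = -2 + \left(b + b\right) = -2 + 2 b$)
$R{\left(o,V \right)} = 2 - V$ ($R{\left(o,V \right)} = - (-2 + 2 V) + V = \left(2 - 2 V\right) + V = 2 - V$)
$z{\left(m \right)} = 2 m$ ($z{\left(m \right)} = m + m = 2 m$)
$l{\left(-4 \right)} + z{\left(-6 \right)} R{\left(d{\left(6,-1 \right)},2 \right)} = -4 + 2 \left(-6\right) \left(2 - 2\right) = -4 - 12 \left(2 - 2\right) = -4 - 0 = -4 + 0 = -4$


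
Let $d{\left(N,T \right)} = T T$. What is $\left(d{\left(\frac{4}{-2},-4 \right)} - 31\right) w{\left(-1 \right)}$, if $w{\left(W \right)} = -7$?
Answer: $105$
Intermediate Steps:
$d{\left(N,T \right)} = T^{2}$
$\left(d{\left(\frac{4}{-2},-4 \right)} - 31\right) w{\left(-1 \right)} = \left(\left(-4\right)^{2} - 31\right) \left(-7\right) = \left(16 - 31\right) \left(-7\right) = \left(-15\right) \left(-7\right) = 105$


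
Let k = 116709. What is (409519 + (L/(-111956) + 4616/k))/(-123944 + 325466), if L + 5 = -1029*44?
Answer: 5350892773910401/2633141428007688 ≈ 2.0321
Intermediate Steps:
L = -45281 (L = -5 - 1029*44 = -5 - 45276 = -45281)
(409519 + (L/(-111956) + 4616/k))/(-123944 + 325466) = (409519 + (-45281/(-111956) + 4616/116709))/(-123944 + 325466) = (409519 + (-45281*(-1/111956) + 4616*(1/116709)))/201522 = (409519 + (45281/111956 + 4616/116709))*(1/201522) = (409519 + 5801489125/13066272804)*(1/201522) = (5350892773910401/13066272804)*(1/201522) = 5350892773910401/2633141428007688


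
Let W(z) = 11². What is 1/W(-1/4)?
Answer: 1/121 ≈ 0.0082645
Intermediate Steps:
W(z) = 121
1/W(-1/4) = 1/121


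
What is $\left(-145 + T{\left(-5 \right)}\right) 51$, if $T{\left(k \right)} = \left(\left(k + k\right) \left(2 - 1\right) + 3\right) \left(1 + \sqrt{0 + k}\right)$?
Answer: $-7752 - 357 i \sqrt{5} \approx -7752.0 - 798.28 i$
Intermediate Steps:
$T{\left(k \right)} = \left(1 + \sqrt{k}\right) \left(3 + 2 k\right)$ ($T{\left(k \right)} = \left(2 k 1 + 3\right) \left(1 + \sqrt{k}\right) = \left(2 k + 3\right) \left(1 + \sqrt{k}\right) = \left(3 + 2 k\right) \left(1 + \sqrt{k}\right) = \left(1 + \sqrt{k}\right) \left(3 + 2 k\right)$)
$\left(-145 + T{\left(-5 \right)}\right) 51 = \left(-145 + \left(3 + 2 \left(-5\right) + 2 \left(-5\right)^{\frac{3}{2}} + 3 \sqrt{-5}\right)\right) 51 = \left(-145 + \left(3 - 10 + 2 \left(- 5 i \sqrt{5}\right) + 3 i \sqrt{5}\right)\right) 51 = \left(-145 + \left(3 - 10 - 10 i \sqrt{5} + 3 i \sqrt{5}\right)\right) 51 = \left(-145 - \left(7 + 7 i \sqrt{5}\right)\right) 51 = \left(-152 - 7 i \sqrt{5}\right) 51 = -7752 - 357 i \sqrt{5}$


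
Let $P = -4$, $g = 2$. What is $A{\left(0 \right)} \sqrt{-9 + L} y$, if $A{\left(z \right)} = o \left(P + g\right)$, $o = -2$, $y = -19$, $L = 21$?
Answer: $- 152 \sqrt{3} \approx -263.27$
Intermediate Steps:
$A{\left(z \right)} = 4$ ($A{\left(z \right)} = - 2 \left(-4 + 2\right) = \left(-2\right) \left(-2\right) = 4$)
$A{\left(0 \right)} \sqrt{-9 + L} y = 4 \sqrt{-9 + 21} \left(-19\right) = 4 \sqrt{12} \left(-19\right) = 4 \cdot 2 \sqrt{3} \left(-19\right) = 8 \sqrt{3} \left(-19\right) = - 152 \sqrt{3}$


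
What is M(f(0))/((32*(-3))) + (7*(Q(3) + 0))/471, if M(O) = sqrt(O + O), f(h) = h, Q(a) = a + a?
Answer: 14/157 ≈ 0.089172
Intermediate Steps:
Q(a) = 2*a
M(O) = sqrt(2)*sqrt(O) (M(O) = sqrt(2*O) = sqrt(2)*sqrt(O))
M(f(0))/((32*(-3))) + (7*(Q(3) + 0))/471 = (sqrt(2)*sqrt(0))/((32*(-3))) + (7*(2*3 + 0))/471 = (sqrt(2)*0)/(-96) + (7*(6 + 0))*(1/471) = 0*(-1/96) + (7*6)*(1/471) = 0 + 42*(1/471) = 0 + 14/157 = 14/157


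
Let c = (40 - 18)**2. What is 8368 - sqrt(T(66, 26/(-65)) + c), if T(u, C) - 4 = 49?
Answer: 8368 - sqrt(537) ≈ 8344.8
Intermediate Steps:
T(u, C) = 53 (T(u, C) = 4 + 49 = 53)
c = 484 (c = 22**2 = 484)
8368 - sqrt(T(66, 26/(-65)) + c) = 8368 - sqrt(53 + 484) = 8368 - sqrt(537)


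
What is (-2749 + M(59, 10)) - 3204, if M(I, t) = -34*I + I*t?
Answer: -7369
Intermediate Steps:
(-2749 + M(59, 10)) - 3204 = (-2749 + 59*(-34 + 10)) - 3204 = (-2749 + 59*(-24)) - 3204 = (-2749 - 1416) - 3204 = -4165 - 3204 = -7369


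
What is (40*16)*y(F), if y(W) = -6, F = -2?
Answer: -3840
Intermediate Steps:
(40*16)*y(F) = (40*16)*(-6) = 640*(-6) = -3840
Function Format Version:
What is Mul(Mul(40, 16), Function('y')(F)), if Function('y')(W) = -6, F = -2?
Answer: -3840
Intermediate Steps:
Mul(Mul(40, 16), Function('y')(F)) = Mul(Mul(40, 16), -6) = Mul(640, -6) = -3840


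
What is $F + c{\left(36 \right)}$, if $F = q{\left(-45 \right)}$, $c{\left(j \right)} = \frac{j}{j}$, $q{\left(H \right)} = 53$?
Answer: $54$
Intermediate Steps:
$c{\left(j \right)} = 1$
$F = 53$
$F + c{\left(36 \right)} = 53 + 1 = 54$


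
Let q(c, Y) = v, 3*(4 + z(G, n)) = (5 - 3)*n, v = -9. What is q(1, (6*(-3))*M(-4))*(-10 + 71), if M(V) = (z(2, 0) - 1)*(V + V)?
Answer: -549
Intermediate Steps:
z(G, n) = -4 + 2*n/3 (z(G, n) = -4 + ((5 - 3)*n)/3 = -4 + (2*n)/3 = -4 + 2*n/3)
M(V) = -10*V (M(V) = ((-4 + (2/3)*0) - 1)*(V + V) = ((-4 + 0) - 1)*(2*V) = (-4 - 1)*(2*V) = -10*V)
q(c, Y) = -9
q(1, (6*(-3))*M(-4))*(-10 + 71) = -9*(-10 + 71) = -9*61 = -549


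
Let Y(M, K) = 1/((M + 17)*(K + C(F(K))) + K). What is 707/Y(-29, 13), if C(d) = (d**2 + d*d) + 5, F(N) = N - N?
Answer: -143521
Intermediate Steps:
F(N) = 0
C(d) = 5 + 2*d**2 (C(d) = (d**2 + d**2) + 5 = 2*d**2 + 5 = 5 + 2*d**2)
Y(M, K) = 1/(K + (5 + K)*(17 + M)) (Y(M, K) = 1/((M + 17)*(K + (5 + 2*0**2)) + K) = 1/((17 + M)*(K + (5 + 2*0)) + K) = 1/((17 + M)*(K + (5 + 0)) + K) = 1/((17 + M)*(K + 5) + K) = 1/((17 + M)*(5 + K) + K) = 1/((5 + K)*(17 + M) + K) = 1/(K + (5 + K)*(17 + M)))
707/Y(-29, 13) = 707/(1/(85 + 5*(-29) + 18*13 + 13*(-29))) = 707/(1/(85 - 145 + 234 - 377)) = 707/(1/(-203)) = 707/(-1/203) = 707*(-203) = -143521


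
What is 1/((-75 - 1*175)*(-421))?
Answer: 1/105250 ≈ 9.5012e-6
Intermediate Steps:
1/((-75 - 1*175)*(-421)) = 1/((-75 - 175)*(-421)) = 1/(-250*(-421)) = 1/105250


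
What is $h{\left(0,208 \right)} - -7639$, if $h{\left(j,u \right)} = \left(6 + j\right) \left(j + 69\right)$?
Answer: $8053$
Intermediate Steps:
$h{\left(j,u \right)} = \left(6 + j\right) \left(69 + j\right)$
$h{\left(0,208 \right)} - -7639 = \left(414 + 0^{2} + 75 \cdot 0\right) - -7639 = \left(414 + 0 + 0\right) + 7639 = 414 + 7639 = 8053$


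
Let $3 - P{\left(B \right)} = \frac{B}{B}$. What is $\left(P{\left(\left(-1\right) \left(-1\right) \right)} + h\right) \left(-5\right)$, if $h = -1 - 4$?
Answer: $15$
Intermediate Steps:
$h = -5$
$P{\left(B \right)} = 2$ ($P{\left(B \right)} = 3 - \frac{B}{B} = 3 - 1 = 2$)
$\left(P{\left(\left(-1\right) \left(-1\right) \right)} + h\right) \left(-5\right) = \left(2 - 5\right) \left(-5\right) = \left(-3\right) \left(-5\right) = 15$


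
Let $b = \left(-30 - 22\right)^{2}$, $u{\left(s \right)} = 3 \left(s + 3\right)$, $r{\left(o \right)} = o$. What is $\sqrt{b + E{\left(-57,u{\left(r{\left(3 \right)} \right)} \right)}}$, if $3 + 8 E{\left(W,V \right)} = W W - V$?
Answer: $\frac{\sqrt{12430}}{2} \approx 55.745$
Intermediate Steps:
$u{\left(s \right)} = 9 + 3 s$ ($u{\left(s \right)} = 3 \left(3 + s\right) = 9 + 3 s$)
$E{\left(W,V \right)} = - \frac{3}{8} - \frac{V}{8} + \frac{W^{2}}{8}$ ($E{\left(W,V \right)} = - \frac{3}{8} + \frac{W W - V}{8} = - \frac{3}{8} + \frac{W^{2} - V}{8} = - \frac{3}{8} - \left(- \frac{W^{2}}{8} + \frac{V}{8}\right) = - \frac{3}{8} - \frac{V}{8} + \frac{W^{2}}{8}$)
$b = 2704$ ($b = \left(-52\right)^{2} = 2704$)
$\sqrt{b + E{\left(-57,u{\left(r{\left(3 \right)} \right)} \right)}} = \sqrt{2704 - \left(\frac{3}{8} - \frac{3249}{8} + \frac{9 + 3 \cdot 3}{8}\right)} = \sqrt{2704 - \left(- \frac{1623}{4} + \frac{9 + 9}{8}\right)} = \sqrt{2704 - - \frac{807}{2}} = \sqrt{2704 + \frac{807}{2}} = \sqrt{\frac{6215}{2}} = \frac{\sqrt{12430}}{2}$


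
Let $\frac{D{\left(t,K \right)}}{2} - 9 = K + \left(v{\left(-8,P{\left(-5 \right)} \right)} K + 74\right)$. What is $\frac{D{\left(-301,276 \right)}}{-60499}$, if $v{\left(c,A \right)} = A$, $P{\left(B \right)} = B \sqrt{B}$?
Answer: $- \frac{718}{60499} + \frac{2760 i \sqrt{5}}{60499} \approx -0.011868 + 0.10201 i$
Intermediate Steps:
$P{\left(B \right)} = B^{\frac{3}{2}}$
$D{\left(t,K \right)} = 166 + 2 K - 10 i K \sqrt{5}$ ($D{\left(t,K \right)} = 18 + 2 \left(K + \left(\left(-5\right)^{\frac{3}{2}} K + 74\right)\right) = 18 + 2 \left(K + \left(- 5 i \sqrt{5} K + 74\right)\right) = 18 + 2 \left(K - \left(-74 + 5 i K \sqrt{5}\right)\right) = 18 + 2 \left(74 + K - 5 i K \sqrt{5}\right) = 18 + \left(148 + 2 K - 10 i K \sqrt{5}\right) = 166 + 2 K - 10 i K \sqrt{5}$)
$\frac{D{\left(-301,276 \right)}}{-60499} = \frac{166 + 2 \cdot 276 - 10 i 276 \sqrt{5}}{-60499} = \left(166 + 552 - 2760 i \sqrt{5}\right) \left(- \frac{1}{60499}\right) = \left(718 - 2760 i \sqrt{5}\right) \left(- \frac{1}{60499}\right) = - \frac{718}{60499} + \frac{2760 i \sqrt{5}}{60499}$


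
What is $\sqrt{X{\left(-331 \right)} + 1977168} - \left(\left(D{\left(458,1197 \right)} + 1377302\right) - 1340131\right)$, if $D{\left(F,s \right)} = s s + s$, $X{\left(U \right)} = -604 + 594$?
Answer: $-1471177 + \sqrt{1977158} \approx -1.4698 \cdot 10^{6}$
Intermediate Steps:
$X{\left(U \right)} = -10$
$D{\left(F,s \right)} = s + s^{2}$ ($D{\left(F,s \right)} = s^{2} + s = s + s^{2}$)
$\sqrt{X{\left(-331 \right)} + 1977168} - \left(\left(D{\left(458,1197 \right)} + 1377302\right) - 1340131\right) = \sqrt{-10 + 1977168} - \left(\left(1197 \left(1 + 1197\right) + 1377302\right) - 1340131\right) = \sqrt{1977158} - \left(\left(1197 \cdot 1198 + 1377302\right) - 1340131\right) = \sqrt{1977158} - \left(\left(1434006 + 1377302\right) - 1340131\right) = \sqrt{1977158} - \left(2811308 - 1340131\right) = \sqrt{1977158} - 1471177 = -1471177 + \sqrt{1977158}$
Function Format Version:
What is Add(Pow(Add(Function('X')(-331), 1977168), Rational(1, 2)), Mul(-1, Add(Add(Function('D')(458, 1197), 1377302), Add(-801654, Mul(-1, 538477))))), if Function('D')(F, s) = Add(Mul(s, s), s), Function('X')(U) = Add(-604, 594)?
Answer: Add(-1471177, Pow(1977158, Rational(1, 2))) ≈ -1.4698e+6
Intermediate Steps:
Function('X')(U) = -10
Function('D')(F, s) = Add(s, Pow(s, 2)) (Function('D')(F, s) = Add(Pow(s, 2), s) = Add(s, Pow(s, 2)))
Add(Pow(Add(Function('X')(-331), 1977168), Rational(1, 2)), Mul(-1, Add(Add(Function('D')(458, 1197), 1377302), Add(-801654, Mul(-1, 538477))))) = Add(Pow(Add(-10, 1977168), Rational(1, 2)), Mul(-1, Add(Add(Mul(1197, Add(1, 1197)), 1377302), Add(-801654, Mul(-1, 538477))))) = Add(Pow(1977158, Rational(1, 2)), Mul(-1, Add(Add(Mul(1197, 1198), 1377302), Add(-801654, -538477)))) = Add(Pow(1977158, Rational(1, 2)), Mul(-1, Add(Add(1434006, 1377302), -1340131))) = Add(Pow(1977158, Rational(1, 2)), Mul(-1, Add(2811308, -1340131))) = Add(Pow(1977158, Rational(1, 2)), Mul(-1, 1471177)) = Add(Pow(1977158, Rational(1, 2)), -1471177) = Add(-1471177, Pow(1977158, Rational(1, 2)))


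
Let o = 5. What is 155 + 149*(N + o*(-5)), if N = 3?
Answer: -3123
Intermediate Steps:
155 + 149*(N + o*(-5)) = 155 + 149*(3 + 5*(-5)) = 155 + 149*(3 - 25) = 155 + 149*(-22) = 155 - 3278 = -3123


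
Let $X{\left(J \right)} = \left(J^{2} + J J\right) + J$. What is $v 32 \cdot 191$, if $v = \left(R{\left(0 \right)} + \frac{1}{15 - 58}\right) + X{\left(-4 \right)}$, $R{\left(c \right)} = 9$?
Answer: $\frac{9718080}{43} \approx 2.26 \cdot 10^{5}$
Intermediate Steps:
$X{\left(J \right)} = J + 2 J^{2}$ ($X{\left(J \right)} = \left(J^{2} + J^{2}\right) + J = 2 J^{2} + J = J + 2 J^{2}$)
$v = \frac{1590}{43}$ ($v = \left(9 + \frac{1}{15 - 58}\right) - 4 \left(1 + 2 \left(-4\right)\right) = \left(9 + \frac{1}{-43}\right) - 4 \left(1 - 8\right) = \left(9 - \frac{1}{43}\right) - -28 = \frac{386}{43} + 28 = \frac{1590}{43} \approx 36.977$)
$v 32 \cdot 191 = \frac{1590}{43} \cdot 32 \cdot 191 = \frac{50880}{43} \cdot 191 = \frac{9718080}{43}$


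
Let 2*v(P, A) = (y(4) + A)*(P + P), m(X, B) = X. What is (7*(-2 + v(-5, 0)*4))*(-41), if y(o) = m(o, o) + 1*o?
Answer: 46494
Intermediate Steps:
y(o) = 2*o (y(o) = o + 1*o = o + o = 2*o)
v(P, A) = P*(8 + A) (v(P, A) = ((2*4 + A)*(P + P))/2 = ((8 + A)*(2*P))/2 = (2*P*(8 + A))/2 = P*(8 + A))
(7*(-2 + v(-5, 0)*4))*(-41) = (7*(-2 - 5*(8 + 0)*4))*(-41) = (7*(-2 - 5*8*4))*(-41) = (7*(-2 - 40*4))*(-41) = (7*(-2 - 160))*(-41) = (7*(-162))*(-41) = -1134*(-41) = 46494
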